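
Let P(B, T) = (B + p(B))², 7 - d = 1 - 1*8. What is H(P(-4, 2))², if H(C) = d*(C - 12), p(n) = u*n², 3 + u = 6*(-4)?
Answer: 7081857702976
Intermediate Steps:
d = 14 (d = 7 - (1 - 1*8) = 7 - (1 - 8) = 7 - 1*(-7) = 7 + 7 = 14)
u = -27 (u = -3 + 6*(-4) = -3 - 24 = -27)
p(n) = -27*n²
P(B, T) = (B - 27*B²)²
H(C) = -168 + 14*C (H(C) = 14*(C - 12) = 14*(-12 + C) = -168 + 14*C)
H(P(-4, 2))² = (-168 + 14*((-4)²*(-1 + 27*(-4))²))² = (-168 + 14*(16*(-1 - 108)²))² = (-168 + 14*(16*(-109)²))² = (-168 + 14*(16*11881))² = (-168 + 14*190096)² = (-168 + 2661344)² = 2661176² = 7081857702976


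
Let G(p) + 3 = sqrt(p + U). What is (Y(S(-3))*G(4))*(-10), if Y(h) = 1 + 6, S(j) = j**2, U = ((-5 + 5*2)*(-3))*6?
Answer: 210 - 70*I*sqrt(86) ≈ 210.0 - 649.15*I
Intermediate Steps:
U = -90 (U = ((-5 + 10)*(-3))*6 = (5*(-3))*6 = -15*6 = -90)
Y(h) = 7
G(p) = -3 + sqrt(-90 + p) (G(p) = -3 + sqrt(p - 90) = -3 + sqrt(-90 + p))
(Y(S(-3))*G(4))*(-10) = (7*(-3 + sqrt(-90 + 4)))*(-10) = (7*(-3 + sqrt(-86)))*(-10) = (7*(-3 + I*sqrt(86)))*(-10) = (-21 + 7*I*sqrt(86))*(-10) = 210 - 70*I*sqrt(86)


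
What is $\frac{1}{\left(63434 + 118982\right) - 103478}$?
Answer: $\frac{1}{78938} \approx 1.2668 \cdot 10^{-5}$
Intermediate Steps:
$\frac{1}{\left(63434 + 118982\right) - 103478} = \frac{1}{182416 - 103478} = \frac{1}{78938}$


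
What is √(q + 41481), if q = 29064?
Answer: √70545 ≈ 265.60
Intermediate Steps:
√(q + 41481) = √(29064 + 41481) = √70545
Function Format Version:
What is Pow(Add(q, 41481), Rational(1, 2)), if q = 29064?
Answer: Pow(70545, Rational(1, 2)) ≈ 265.60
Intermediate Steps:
Pow(Add(q, 41481), Rational(1, 2)) = Pow(Add(29064, 41481), Rational(1, 2)) = Pow(70545, Rational(1, 2))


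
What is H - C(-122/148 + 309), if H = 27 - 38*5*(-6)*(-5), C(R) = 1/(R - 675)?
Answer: -153993511/27145 ≈ -5673.0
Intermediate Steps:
C(R) = 1/(-675 + R)
H = -5673 (H = 27 - (-1140)*(-5) = 27 - 38*150 = 27 - 5700 = -5673)
H - C(-122/148 + 309) = -5673 - 1/(-675 + (-122/148 + 309)) = -5673 - 1/(-675 + (-122*1/148 + 309)) = -5673 - 1/(-675 + (-61/74 + 309)) = -5673 - 1/(-675 + 22805/74) = -5673 - 1/(-27145/74) = -5673 - 1*(-74/27145) = -5673 + 74/27145 = -153993511/27145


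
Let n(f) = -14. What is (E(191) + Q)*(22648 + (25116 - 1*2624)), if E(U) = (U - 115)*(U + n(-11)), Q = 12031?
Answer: 1150302620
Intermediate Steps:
E(U) = (-115 + U)*(-14 + U) (E(U) = (U - 115)*(U - 14) = (-115 + U)*(-14 + U))
(E(191) + Q)*(22648 + (25116 - 1*2624)) = ((1610 + 191² - 129*191) + 12031)*(22648 + (25116 - 1*2624)) = ((1610 + 36481 - 24639) + 12031)*(22648 + (25116 - 2624)) = (13452 + 12031)*(22648 + 22492) = 25483*45140 = 1150302620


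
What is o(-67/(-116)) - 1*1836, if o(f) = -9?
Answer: -1845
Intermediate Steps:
o(-67/(-116)) - 1*1836 = -9 - 1*1836 = -9 - 1836 = -1845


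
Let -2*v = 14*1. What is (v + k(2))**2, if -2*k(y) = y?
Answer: 64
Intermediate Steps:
k(y) = -y/2
v = -7 ≈ -7.0000
(v + k(2))**2 = (-7 - 1/2*2)**2 = (-7 - 1)**2 = (-8)**2 = 64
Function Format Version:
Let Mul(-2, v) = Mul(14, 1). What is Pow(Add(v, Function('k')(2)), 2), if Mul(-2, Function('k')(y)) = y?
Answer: 64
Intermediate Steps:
Function('k')(y) = Mul(Rational(-1, 2), y)
v = -7 (v = Mul(Rational(-1, 2), Mul(14, 1)) = Mul(Rational(-1, 2), 14) = -7)
Pow(Add(v, Function('k')(2)), 2) = Pow(Add(-7, Mul(Rational(-1, 2), 2)), 2) = Pow(Add(-7, -1), 2) = Pow(-8, 2) = 64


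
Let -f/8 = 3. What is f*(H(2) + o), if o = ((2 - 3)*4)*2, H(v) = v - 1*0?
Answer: 144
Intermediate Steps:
H(v) = v (H(v) = v + 0 = v)
o = -8 (o = -1*4*2 = -4*2 = -8)
f = -24 (f = -8*3 = -24)
f*(H(2) + o) = -24*(2 - 8) = -24*(-6) = 144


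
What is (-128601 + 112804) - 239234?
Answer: -255031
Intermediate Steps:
(-128601 + 112804) - 239234 = -15797 - 239234 = -255031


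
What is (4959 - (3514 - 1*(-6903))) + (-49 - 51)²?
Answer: 4542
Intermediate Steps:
(4959 - (3514 - 1*(-6903))) + (-49 - 51)² = (4959 - (3514 + 6903)) + (-100)² = (4959 - 1*10417) + 10000 = (4959 - 10417) + 10000 = -5458 + 10000 = 4542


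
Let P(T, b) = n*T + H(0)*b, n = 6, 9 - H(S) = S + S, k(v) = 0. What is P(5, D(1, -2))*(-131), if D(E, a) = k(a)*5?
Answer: -3930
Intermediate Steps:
H(S) = 9 - 2*S (H(S) = 9 - (S + S) = 9 - 2*S)
D(E, a) = 0 (D(E, a) = 0*5 = 0)
P(T, b) = 6*T + 9*b (P(T, b) = 6*T + (9 - 2*0)*b = 6*T + (9 + 0)*b = 6*T + 9*b)
P(5, D(1, -2))*(-131) = (6*5 + 9*0)*(-131) = (30 + 0)*(-131) = 30*(-131) = -3930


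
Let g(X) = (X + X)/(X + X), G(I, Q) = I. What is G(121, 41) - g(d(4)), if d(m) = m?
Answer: 120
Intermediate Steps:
g(X) = 1 (g(X) = (2*X)/((2*X)) = (2*X)*(1/(2*X)) = 1)
G(121, 41) - g(d(4)) = 121 - 1*1 = 121 - 1 = 120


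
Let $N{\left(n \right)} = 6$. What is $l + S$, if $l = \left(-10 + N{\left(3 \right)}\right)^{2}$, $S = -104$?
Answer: $-88$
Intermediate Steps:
$l = 16$ ($l = \left(-10 + 6\right)^{2} = \left(-4\right)^{2} = 16$)
$l + S = 16 - 104 = -88$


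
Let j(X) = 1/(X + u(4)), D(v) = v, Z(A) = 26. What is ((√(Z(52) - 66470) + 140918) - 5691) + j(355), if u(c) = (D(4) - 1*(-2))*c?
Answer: 51251034/379 + 14*I*√339 ≈ 1.3523e+5 + 257.77*I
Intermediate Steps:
u(c) = 6*c (u(c) = (4 - 1*(-2))*c = (4 + 2)*c = 6*c)
j(X) = 1/(24 + X) (j(X) = 1/(X + 6*4) = 1/(X + 24) = 1/(24 + X))
((√(Z(52) - 66470) + 140918) - 5691) + j(355) = ((√(26 - 66470) + 140918) - 5691) + 1/(24 + 355) = ((√(-66444) + 140918) - 5691) + 1/379 = ((14*I*√339 + 140918) - 5691) + 1/379 = ((140918 + 14*I*√339) - 5691) + 1/379 = (135227 + 14*I*√339) + 1/379 = 51251034/379 + 14*I*√339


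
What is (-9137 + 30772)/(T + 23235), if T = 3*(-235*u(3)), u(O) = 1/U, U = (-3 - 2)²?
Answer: 108175/116034 ≈ 0.93227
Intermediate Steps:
U = 25 (U = (-5)² = 25)
u(O) = 1/25
T = -141/5 (T = 3*(-235*1/25) = 3*(-47/5) = -141/5 ≈ -28.200)
(-9137 + 30772)/(T + 23235) = (-9137 + 30772)/(-141/5 + 23235) = 21635/(116034/5) = 21635*(5/116034) = 108175/116034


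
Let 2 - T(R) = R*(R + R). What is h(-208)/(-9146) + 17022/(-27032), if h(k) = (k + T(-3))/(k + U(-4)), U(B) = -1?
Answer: -8135961619/12918011612 ≈ -0.62982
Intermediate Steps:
T(R) = 2 - 2*R² (T(R) = 2 - R*(R + R) = 2 - R*2*R = 2 - 2*R²)
h(k) = (-16 + k)/(-1 + k) (h(k) = (k + (2 - 2*(-3)²))/(k - 1) = (k + (2 - 2*9))/(-1 + k) = (k + (2 - 18))/(-1 + k) = (k - 16)/(-1 + k) = (-16 + k)/(-1 + k))
h(-208)/(-9146) + 17022/(-27032) = ((-16 - 208)/(-1 - 208))/(-9146) + 17022/(-27032) = (-224/(-209))*(-1/9146) + 17022*(-1/27032) = -1/209*(-224)*(-1/9146) - 8511/13516 = (224/209)*(-1/9146) - 8511/13516 = -112/955757 - 8511/13516 = -8135961619/12918011612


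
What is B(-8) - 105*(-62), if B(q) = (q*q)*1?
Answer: 6574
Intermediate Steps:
B(q) = q**2 (B(q) = q**2*1 = q**2)
B(-8) - 105*(-62) = (-8)**2 - 105*(-62) = 64 + 6510 = 6574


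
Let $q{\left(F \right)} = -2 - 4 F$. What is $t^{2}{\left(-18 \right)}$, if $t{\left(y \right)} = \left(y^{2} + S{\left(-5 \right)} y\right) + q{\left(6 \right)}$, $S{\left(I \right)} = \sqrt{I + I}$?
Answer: $85564 - 10728 i \sqrt{10} \approx 85564.0 - 33925.0 i$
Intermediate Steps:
$S{\left(I \right)} = \sqrt{2} \sqrt{I}$ ($S{\left(I \right)} = \sqrt{2 I} = \sqrt{2} \sqrt{I}$)
$t{\left(y \right)} = -26 + y^{2} + i y \sqrt{10}$ ($t{\left(y \right)} = \left(y^{2} + \sqrt{2} \sqrt{-5} y\right) - 26 = \left(y^{2} + \sqrt{2} i \sqrt{5} y\right) - 26 = \left(y^{2} + i \sqrt{10} y\right) - 26 = \left(y^{2} + i y \sqrt{10}\right) - 26 = -26 + y^{2} + i y \sqrt{10}$)
$t^{2}{\left(-18 \right)} = \left(-26 + \left(-18\right)^{2} + i \left(-18\right) \sqrt{10}\right)^{2} = \left(-26 + 324 - 18 i \sqrt{10}\right)^{2} = \left(298 - 18 i \sqrt{10}\right)^{2}$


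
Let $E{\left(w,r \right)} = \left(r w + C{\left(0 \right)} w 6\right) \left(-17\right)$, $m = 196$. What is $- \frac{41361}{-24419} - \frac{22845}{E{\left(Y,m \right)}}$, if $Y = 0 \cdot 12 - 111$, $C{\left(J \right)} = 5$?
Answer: $\frac{5693680909}{3471258526} \approx 1.6402$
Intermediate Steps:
$Y = -111$ ($Y = 0 - 111 = -111$)
$E{\left(w,r \right)} = - 510 w - 17 r w$ ($E{\left(w,r \right)} = \left(r w + 5 w 6\right) \left(-17\right) = \left(r w + 30 w\right) \left(-17\right) = \left(30 w + r w\right) \left(-17\right) = - 510 w - 17 r w$)
$- \frac{41361}{-24419} - \frac{22845}{E{\left(Y,m \right)}} = - \frac{41361}{-24419} - \frac{22845}{\left(-17\right) \left(-111\right) \left(30 + 196\right)} = \left(-41361\right) \left(- \frac{1}{24419}\right) - \frac{22845}{\left(-17\right) \left(-111\right) 226} = \frac{41361}{24419} - \frac{22845}{426462} = \frac{41361}{24419} - \frac{7615}{142154} = \frac{5693680909}{3471258526}$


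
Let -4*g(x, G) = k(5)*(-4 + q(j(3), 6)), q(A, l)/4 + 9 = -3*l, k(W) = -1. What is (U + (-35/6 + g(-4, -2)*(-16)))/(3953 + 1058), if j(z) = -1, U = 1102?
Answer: 9265/30066 ≈ 0.30816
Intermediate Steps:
q(A, l) = -36 - 12*l (q(A, l) = -36 + 4*(-3*l) = -36 - 12*l)
g(x, G) = -28 (g(x, G) = -(-1)*(-4 + (-36 - 12*6))/4 = -(-1)*(-4 + (-36 - 72))/4 = -(-1)*(-4 - 108)/4 = -(-1)*(-112)/4 = -1/4*112 = -28)
(U + (-35/6 + g(-4, -2)*(-16)))/(3953 + 1058) = (1102 + (-35/6 - 28*(-16)))/(3953 + 1058) = (1102 + (-35*1/6 + 448))/5011 = (1102 + (-35/6 + 448))*(1/5011) = (1102 + 2653/6)*(1/5011) = (9265/6)*(1/5011) = 9265/30066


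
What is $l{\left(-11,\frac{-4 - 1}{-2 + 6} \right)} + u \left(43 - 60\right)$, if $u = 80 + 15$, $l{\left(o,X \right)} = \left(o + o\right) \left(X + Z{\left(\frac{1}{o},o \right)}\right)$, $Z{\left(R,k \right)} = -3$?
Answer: $- \frac{3043}{2} \approx -1521.5$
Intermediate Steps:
$l{\left(o,X \right)} = 2 o \left(-3 + X\right)$ ($l{\left(o,X \right)} = \left(o + o\right) \left(X - 3\right) = 2 o \left(-3 + X\right)$)
$u = 95$
$l{\left(-11,\frac{-4 - 1}{-2 + 6} \right)} + u \left(43 - 60\right) = 2 \left(-11\right) \left(-3 + \frac{-4 - 1}{-2 + 6}\right) + 95 \left(43 - 60\right) = 2 \left(-11\right) \left(-3 - \frac{5}{4}\right) + 95 \left(-17\right) = 2 \left(-11\right) \left(-3 - \frac{5}{4}\right) - 1615 = 2 \left(-11\right) \left(- \frac{17}{4}\right) - 1615 = \frac{187}{2} - 1615 = - \frac{3043}{2}$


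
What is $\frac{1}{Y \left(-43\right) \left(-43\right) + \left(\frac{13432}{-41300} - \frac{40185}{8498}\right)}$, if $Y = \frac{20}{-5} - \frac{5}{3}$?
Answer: $- \frac{37603650}{394188558611} \approx -9.5395 \cdot 10^{-5}$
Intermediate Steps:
$Y = - \frac{17}{3}$ ($Y = 20 \left(- \frac{1}{5}\right) - \frac{5}{3} = -4 - \frac{5}{3} = - \frac{17}{3} \approx -5.6667$)
$\frac{1}{Y \left(-43\right) \left(-43\right) + \left(\frac{13432}{-41300} - \frac{40185}{8498}\right)} = \frac{1}{\left(- \frac{17}{3}\right) \left(-43\right) \left(-43\right) + \left(\frac{13432}{-41300} - \frac{40185}{8498}\right)} = \frac{1}{\frac{731}{3} \left(-43\right) + \left(13432 \left(- \frac{1}{41300}\right) - \frac{40185}{8498}\right)} = \frac{1}{- \frac{31433}{3} - \frac{63349487}{12534550}} = \frac{1}{- \frac{394188558611}{37603650}} = - \frac{37603650}{394188558611}$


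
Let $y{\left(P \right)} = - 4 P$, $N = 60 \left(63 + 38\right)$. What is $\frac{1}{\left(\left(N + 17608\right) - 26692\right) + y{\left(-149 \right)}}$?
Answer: $- \frac{1}{2428} \approx -0.00041186$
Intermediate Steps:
$N = 6060$ ($N = 60 \cdot 101 = 6060$)
$\frac{1}{\left(\left(N + 17608\right) - 26692\right) + y{\left(-149 \right)}} = \frac{1}{\left(\left(6060 + 17608\right) - 26692\right) - -596} = \frac{1}{\left(23668 - 26692\right) + 596} = \frac{1}{-3024 + 596} = \frac{1}{-2428} = - \frac{1}{2428}$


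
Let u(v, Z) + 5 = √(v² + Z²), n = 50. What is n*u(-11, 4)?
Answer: -250 + 50*√137 ≈ 335.23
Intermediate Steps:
u(v, Z) = -5 + √(Z² + v²) (u(v, Z) = -5 + √(v² + Z²) = -5 + √(Z² + v²))
n*u(-11, 4) = 50*(-5 + √(4² + (-11)²)) = 50*(-5 + √(16 + 121)) = 50*(-5 + √137) = -250 + 50*√137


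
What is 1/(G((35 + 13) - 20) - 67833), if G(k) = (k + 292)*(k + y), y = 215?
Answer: 1/9927 ≈ 0.00010074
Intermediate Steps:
G(k) = (215 + k)*(292 + k) (G(k) = (k + 292)*(k + 215) = (292 + k)*(215 + k) = (215 + k)*(292 + k))
1/(G((35 + 13) - 20) - 67833) = 1/((62780 + ((35 + 13) - 20)² + 507*((35 + 13) - 20)) - 67833) = 1/((62780 + (48 - 20)² + 507*(48 - 20)) - 67833) = 1/((62780 + 28² + 507*28) - 67833) = 1/((62780 + 784 + 14196) - 67833) = 1/(77760 - 67833) = 1/9927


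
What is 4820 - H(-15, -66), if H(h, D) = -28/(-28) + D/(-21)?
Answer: 33711/7 ≈ 4815.9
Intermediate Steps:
H(h, D) = 1 - D/21 (H(h, D) = -28*(-1/28) + D*(-1/21) = 1 - D/21)
4820 - H(-15, -66) = 4820 - (1 - 1/21*(-66)) = 4820 - (1 + 22/7) = 4820 - 1*29/7 = 4820 - 29/7 = 33711/7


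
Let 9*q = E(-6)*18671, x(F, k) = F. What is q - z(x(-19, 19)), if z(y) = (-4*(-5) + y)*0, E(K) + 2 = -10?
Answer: -74684/3 ≈ -24895.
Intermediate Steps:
E(K) = -12 (E(K) = -2 - 10 = -12)
q = -74684/3 (q = (-12*18671)/9 = (1/9)*(-224052) = -74684/3 ≈ -24895.)
z(y) = 0 (z(y) = (20 + y)*0 = 0)
q - z(x(-19, 19)) = -74684/3 - 1*0 = -74684/3 + 0 = -74684/3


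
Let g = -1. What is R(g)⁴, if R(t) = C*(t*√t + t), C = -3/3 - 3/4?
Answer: -2401/64 ≈ -37.516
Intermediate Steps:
C = -7/4 (C = -3*⅓ - 3*¼ = -1 - ¾ = -7/4 ≈ -1.7500)
R(t) = -7*t/4 - 7*t^(3/2)/4 (R(t) = -7*(t*√t + t)/4 = -7*(t^(3/2) + t)/4 = -7*(t + t^(3/2))/4 = -7*t/4 - 7*t^(3/2)/4)
R(g)⁴ = (-7/4*(-1) - (-7)*I/4)⁴ = (7/4 - (-7)*I/4)⁴ = (7/4 + 7*I/4)⁴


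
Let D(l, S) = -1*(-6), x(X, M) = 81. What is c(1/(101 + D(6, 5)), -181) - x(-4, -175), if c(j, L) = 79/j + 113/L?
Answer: 1515219/181 ≈ 8371.4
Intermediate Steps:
D(l, S) = 6
c(1/(101 + D(6, 5)), -181) - x(-4, -175) = (79/(1/(101 + 6)) + 113/(-181)) - 1*81 = (79/(1/107) + 113*(-1/181)) - 81 = (79/(1/107) - 113/181) - 81 = (79*107 - 113/181) - 81 = (8453 - 113/181) - 81 = 1529880/181 - 81 = 1515219/181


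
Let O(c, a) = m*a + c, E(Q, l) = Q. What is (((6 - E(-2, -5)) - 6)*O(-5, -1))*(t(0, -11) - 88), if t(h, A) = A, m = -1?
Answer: 792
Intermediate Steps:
O(c, a) = c - a (O(c, a) = -a + c = c - a)
(((6 - E(-2, -5)) - 6)*O(-5, -1))*(t(0, -11) - 88) = (((6 - 1*(-2)) - 6)*(-5 - 1*(-1)))*(-11 - 88) = (((6 + 2) - 6)*(-5 + 1))*(-99) = ((8 - 6)*(-4))*(-99) = (2*(-4))*(-99) = -8*(-99) = 792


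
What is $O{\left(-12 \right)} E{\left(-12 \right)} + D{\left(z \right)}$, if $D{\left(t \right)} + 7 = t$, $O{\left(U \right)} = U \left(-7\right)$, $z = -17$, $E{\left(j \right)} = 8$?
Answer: $648$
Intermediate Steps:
$O{\left(U \right)} = - 7 U$
$D{\left(t \right)} = -7 + t$
$O{\left(-12 \right)} E{\left(-12 \right)} + D{\left(z \right)} = \left(-7\right) \left(-12\right) 8 - 24 = 84 \cdot 8 - 24 = 672 - 24 = 648$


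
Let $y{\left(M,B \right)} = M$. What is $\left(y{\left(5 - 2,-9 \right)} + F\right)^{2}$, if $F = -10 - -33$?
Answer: $676$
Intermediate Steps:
$F = 23$ ($F = -10 + 33 = 23$)
$\left(y{\left(5 - 2,-9 \right)} + F\right)^{2} = \left(\left(5 - 2\right) + 23\right)^{2} = \left(3 + 23\right)^{2} = 26^{2} = 676$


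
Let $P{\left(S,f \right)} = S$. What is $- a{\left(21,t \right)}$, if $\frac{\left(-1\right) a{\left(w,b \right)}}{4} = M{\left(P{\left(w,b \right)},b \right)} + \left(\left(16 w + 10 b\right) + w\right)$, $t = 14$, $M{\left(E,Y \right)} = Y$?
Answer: $2044$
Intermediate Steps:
$a{\left(w,b \right)} = - 68 w - 44 b$ ($a{\left(w,b \right)} = - 4 \left(b + \left(\left(16 w + 10 b\right) + w\right)\right) = - 4 \left(b + \left(\left(10 b + 16 w\right) + w\right)\right) = - 4 \left(b + \left(10 b + 17 w\right)\right) = - 4 \left(11 b + 17 w\right) = - 68 w - 44 b$)
$- a{\left(21,t \right)} = - (\left(-68\right) 21 - 616) = - (-1428 - 616) = \left(-1\right) \left(-2044\right) = 2044$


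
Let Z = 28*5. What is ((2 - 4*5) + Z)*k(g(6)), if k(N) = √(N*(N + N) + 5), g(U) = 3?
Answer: 122*√23 ≈ 585.09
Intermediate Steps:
Z = 140
k(N) = √(5 + 2*N²) (k(N) = √(N*(2*N) + 5) = √(2*N² + 5) = √(5 + 2*N²))
((2 - 4*5) + Z)*k(g(6)) = ((2 - 4*5) + 140)*√(5 + 2*3²) = ((2 - 20) + 140)*√(5 + 2*9) = (-18 + 140)*√(5 + 18) = 122*√23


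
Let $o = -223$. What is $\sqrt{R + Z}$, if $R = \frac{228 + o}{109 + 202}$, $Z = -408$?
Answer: $\frac{i \sqrt{39460613}}{311} \approx 20.199 i$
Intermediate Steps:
$R = \frac{5}{311}$ ($R = \frac{228 - 223}{109 + 202} = \frac{5}{311} \approx 0.016077$)
$\sqrt{R + Z} = \sqrt{\frac{5}{311} - 408} = \sqrt{- \frac{126883}{311}} = \frac{i \sqrt{39460613}}{311}$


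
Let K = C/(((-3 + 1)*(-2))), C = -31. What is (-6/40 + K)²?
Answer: 6241/100 ≈ 62.410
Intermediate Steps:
K = -31/4 (K = -31*(-1/(2*(-3 + 1))) = -31/((-2*(-2))) = -31/4 ≈ -7.7500)
(-6/40 + K)² = (-6/40 - 31/4)² = (-6*1/40 - 31/4)² = (-3/20 - 31/4)² = (-79/10)² = 6241/100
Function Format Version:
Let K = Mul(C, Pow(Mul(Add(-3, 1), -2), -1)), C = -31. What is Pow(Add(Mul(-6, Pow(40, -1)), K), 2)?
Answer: Rational(6241, 100) ≈ 62.410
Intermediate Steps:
K = Rational(-31, 4) (K = Mul(-31, Pow(Mul(Add(-3, 1), -2), -1)) = Mul(-31, Pow(Mul(-2, -2), -1)) = Mul(-31, Pow(4, -1)) = Mul(-31, Rational(1, 4)) = Rational(-31, 4) ≈ -7.7500)
Pow(Add(Mul(-6, Pow(40, -1)), K), 2) = Pow(Add(Mul(-6, Pow(40, -1)), Rational(-31, 4)), 2) = Pow(Add(Mul(-6, Rational(1, 40)), Rational(-31, 4)), 2) = Pow(Add(Rational(-3, 20), Rational(-31, 4)), 2) = Pow(Rational(-79, 10), 2) = Rational(6241, 100)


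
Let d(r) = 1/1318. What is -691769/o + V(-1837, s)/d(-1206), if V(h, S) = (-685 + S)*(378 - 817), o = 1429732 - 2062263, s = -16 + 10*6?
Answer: 234595553457111/632531 ≈ 3.7088e+8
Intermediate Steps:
s = 44 (s = -16 + 60 = 44)
o = -632531
V(h, S) = 300715 - 439*S (V(h, S) = (-685 + S)*(-439) = 300715 - 439*S)
d(r) = 1/1318
-691769/o + V(-1837, s)/d(-1206) = -691769/(-632531) + (300715 - 439*44)/(1/1318) = -691769*(-1/632531) + (300715 - 19316)*1318 = 691769/632531 + 281399*1318 = 691769/632531 + 370883882 = 234595553457111/632531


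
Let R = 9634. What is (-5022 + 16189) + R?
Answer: 20801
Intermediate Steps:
(-5022 + 16189) + R = (-5022 + 16189) + 9634 = 11167 + 9634 = 20801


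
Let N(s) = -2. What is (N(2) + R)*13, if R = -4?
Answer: -78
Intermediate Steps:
(N(2) + R)*13 = (-2 - 4)*13 = -6*13 = -78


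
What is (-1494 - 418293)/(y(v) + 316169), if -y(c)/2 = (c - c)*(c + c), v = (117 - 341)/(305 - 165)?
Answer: -419787/316169 ≈ -1.3277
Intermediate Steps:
v = -8/5 (v = -224/140 = -224*1/140 = -8/5 ≈ -1.6000)
y(c) = 0 (y(c) = -2*(c - c)*(c + c) = -0*2*c = -2*0 = 0)
(-1494 - 418293)/(y(v) + 316169) = (-1494 - 418293)/(0 + 316169) = -419787/316169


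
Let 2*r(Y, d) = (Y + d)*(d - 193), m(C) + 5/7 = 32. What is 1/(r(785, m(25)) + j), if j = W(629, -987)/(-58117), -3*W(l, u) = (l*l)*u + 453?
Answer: -2847733/194335705670 ≈ -1.4654e-5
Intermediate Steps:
W(l, u) = -151 - u*l²/3 (W(l, u) = -((l*l)*u + 453)/3 = -(l²*u + 453)/3 = -(u*l² + 453)/3 = -(453 + u*l²)/3 = -151 - u*l²/3)
m(C) = 219/7 (m(C) = -5/7 + 32 = 219/7)
r(Y, d) = (-193 + d)*(Y + d)/2 (r(Y, d) = ((Y + d)*(d - 193))/2 = ((Y + d)*(-193 + d))/2 = ((-193 + d)*(Y + d))/2 = (-193 + d)*(Y + d)/2)
j = -130165738/58117 (j = (-151 - ⅓*(-987)*629²)/(-58117) = (-151 - ⅓*(-987)*395641)*(-1/58117) = (-151 + 130165889)*(-1/58117) = 130165738*(-1/58117) = -130165738/58117 ≈ -2239.7)
1/(r(785, m(25)) + j) = 1/(((219/7)²/2 - 193/2*785 - 193/2*219/7 + (½)*785*(219/7)) - 130165738/58117) = 1/(((½)*(47961/49) - 151505/2 - 42267/14 + 171915/14) - 130165738/58117) = 1/((47961/98 - 151505/2 - 42267/14 + 171915/14) - 130165738/58117) = 1/(-3234124/49 - 130165738/58117) = 1/(-194335705670/2847733) = -2847733/194335705670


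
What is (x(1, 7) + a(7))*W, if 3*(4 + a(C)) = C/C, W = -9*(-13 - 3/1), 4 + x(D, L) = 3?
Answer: -672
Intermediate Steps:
x(D, L) = -1 (x(D, L) = -4 + 3 = -1)
W = 144 (W = -9*(-13 - 3*1) = -9*(-13 - 3) = -9*(-16) = 144)
a(C) = -11/3 (a(C) = -4 + (C/C)/3 = -4 + (1/3)*1 = -4 + 1/3 = -11/3)
(x(1, 7) + a(7))*W = (-1 - 11/3)*144 = -14/3*144 = -672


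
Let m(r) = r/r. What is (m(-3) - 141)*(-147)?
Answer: 20580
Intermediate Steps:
m(r) = 1
(m(-3) - 141)*(-147) = (1 - 141)*(-147) = -140*(-147) = 20580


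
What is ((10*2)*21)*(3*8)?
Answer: 10080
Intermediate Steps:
((10*2)*21)*(3*8) = (20*21)*24 = 420*24 = 10080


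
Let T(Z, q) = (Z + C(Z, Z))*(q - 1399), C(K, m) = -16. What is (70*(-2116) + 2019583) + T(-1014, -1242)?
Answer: 4591693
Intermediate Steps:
T(Z, q) = (-1399 + q)*(-16 + Z) (T(Z, q) = (Z - 16)*(q - 1399) = (-16 + Z)*(-1399 + q) = (-1399 + q)*(-16 + Z))
(70*(-2116) + 2019583) + T(-1014, -1242) = (70*(-2116) + 2019583) + (22384 - 1399*(-1014) - 16*(-1242) - 1014*(-1242)) = (-148120 + 2019583) + (22384 + 1418586 + 19872 + 1259388) = 1871463 + 2720230 = 4591693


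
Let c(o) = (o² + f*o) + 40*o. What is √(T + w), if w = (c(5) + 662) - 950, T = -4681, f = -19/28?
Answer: I*√930489/14 ≈ 68.901*I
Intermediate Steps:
f = -19/28 (f = -19*1/28 = -19/28 ≈ -0.67857)
c(o) = o² + 1101*o/28 (c(o) = (o² - 19*o/28) + 40*o = o² + 1101*o/28)
w = -1859/28 (w = ((1/28)*5*(1101 + 28*5) + 662) - 950 = ((1/28)*5*(1101 + 140) + 662) - 950 = ((1/28)*5*1241 + 662) - 950 = (6205/28 + 662) - 950 = 24741/28 - 950 = -1859/28 ≈ -66.393)
√(T + w) = √(-4681 - 1859/28) = √(-132927/28) = I*√930489/14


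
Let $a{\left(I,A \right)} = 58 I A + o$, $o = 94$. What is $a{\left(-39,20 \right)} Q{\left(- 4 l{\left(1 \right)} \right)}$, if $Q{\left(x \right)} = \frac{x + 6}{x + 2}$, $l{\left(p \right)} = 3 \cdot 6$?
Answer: $- \frac{1489818}{35} \approx -42566.0$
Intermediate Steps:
$l{\left(p \right)} = 18$
$a{\left(I,A \right)} = 94 + 58 A I$ ($a{\left(I,A \right)} = 58 I A + 94 = 58 A I + 94 = 94 + 58 A I$)
$Q{\left(x \right)} = \frac{6 + x}{2 + x}$
$a{\left(-39,20 \right)} Q{\left(- 4 l{\left(1 \right)} \right)} = \left(94 + 58 \cdot 20 \left(-39\right)\right) \frac{6 - 72}{2 - 72} = \left(94 - 45240\right) \frac{6 - 72}{2 - 72} = - 45146 \frac{1}{-70} \left(-66\right) = - 45146 \left(\left(- \frac{1}{70}\right) \left(-66\right)\right) = \left(-45146\right) \frac{33}{35} = - \frac{1489818}{35}$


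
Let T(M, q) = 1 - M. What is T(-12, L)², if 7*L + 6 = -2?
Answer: 169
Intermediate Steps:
L = -8/7 (L = -6/7 + (⅐)*(-2) = -6/7 - 2/7 = -8/7 ≈ -1.1429)
T(-12, L)² = (1 - 1*(-12))² = (1 + 12)² = 13² = 169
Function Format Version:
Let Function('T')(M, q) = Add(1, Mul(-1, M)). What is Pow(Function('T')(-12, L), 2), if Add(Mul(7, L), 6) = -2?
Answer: 169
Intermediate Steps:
L = Rational(-8, 7) (L = Add(Rational(-6, 7), Mul(Rational(1, 7), -2)) = Add(Rational(-6, 7), Rational(-2, 7)) = Rational(-8, 7) ≈ -1.1429)
Pow(Function('T')(-12, L), 2) = Pow(Add(1, Mul(-1, -12)), 2) = Pow(Add(1, 12), 2) = Pow(13, 2) = 169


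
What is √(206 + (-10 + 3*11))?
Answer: √229 ≈ 15.133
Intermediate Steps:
√(206 + (-10 + 3*11)) = √(206 + (-10 + 33)) = √(206 + 23) = √229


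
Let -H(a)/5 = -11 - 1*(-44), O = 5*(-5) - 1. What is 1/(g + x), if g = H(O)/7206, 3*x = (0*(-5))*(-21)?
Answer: -2402/55 ≈ -43.673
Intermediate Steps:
O = -26 (O = -25 - 1 = -26)
H(a) = -165 (H(a) = -5*(-11 - 1*(-44)) = -5*(-11 + 44) = -5*33 = -165)
x = 0 (x = ((0*(-5))*(-21))/3 = (0*(-21))/3 = (⅓)*0 = 0)
g = -55/2402 (g = -165/7206 = -165*1/7206 = -55/2402 ≈ -0.022898)
1/(g + x) = 1/(-55/2402 + 0) = 1/(-55/2402) = -2402/55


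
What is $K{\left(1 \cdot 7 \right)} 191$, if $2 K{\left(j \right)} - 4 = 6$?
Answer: $955$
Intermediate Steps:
$K{\left(j \right)} = 5$ ($K{\left(j \right)} = 2 + \frac{1}{2} \cdot 6 = 2 + 3 = 5$)
$K{\left(1 \cdot 7 \right)} 191 = 5 \cdot 191 = 955$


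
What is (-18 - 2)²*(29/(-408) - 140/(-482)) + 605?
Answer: 8514605/12291 ≈ 692.75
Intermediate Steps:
(-18 - 2)²*(29/(-408) - 140/(-482)) + 605 = (-20)²*(29*(-1/408) - 140*(-1/482)) + 605 = 400*(-29/408 + 70/241) + 605 = 400*(21571/98328) + 605 = 1078550/12291 + 605 = 8514605/12291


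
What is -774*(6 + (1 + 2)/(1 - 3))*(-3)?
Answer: 10449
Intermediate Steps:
-774*(6 + (1 + 2)/(1 - 3))*(-3) = -774*(6 + 3/(-2))*(-3) = -774*(6 + 3*(-½))*(-3) = -774*(6 - 3/2)*(-3) = -3483*(-3) = -774*(-27/2) = 10449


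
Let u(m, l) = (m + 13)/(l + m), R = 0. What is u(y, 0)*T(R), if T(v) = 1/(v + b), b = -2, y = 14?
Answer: -27/28 ≈ -0.96429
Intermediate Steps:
T(v) = 1/(-2 + v) (T(v) = 1/(v - 2) = 1/(-2 + v))
u(m, l) = (13 + m)/(l + m)
u(y, 0)*T(R) = ((13 + 14)/(0 + 14))/(-2 + 0) = (27/14)/(-2) = ((1/14)*27)*(-½) = (27/14)*(-½) = -27/28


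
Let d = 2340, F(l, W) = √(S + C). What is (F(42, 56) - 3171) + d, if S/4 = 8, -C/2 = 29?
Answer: -831 + I*√26 ≈ -831.0 + 5.099*I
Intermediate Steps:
C = -58 (C = -2*29 = -58)
S = 32 (S = 4*8 = 32)
F(l, W) = I*√26 (F(l, W) = √(32 - 58) = √(-26) = I*√26)
(F(42, 56) - 3171) + d = (I*√26 - 3171) + 2340 = (-3171 + I*√26) + 2340 = -831 + I*√26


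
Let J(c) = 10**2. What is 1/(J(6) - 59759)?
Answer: -1/59659 ≈ -1.6762e-5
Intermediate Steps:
J(c) = 100
1/(J(6) - 59759) = 1/(100 - 59759) = 1/(-59659) = -1/59659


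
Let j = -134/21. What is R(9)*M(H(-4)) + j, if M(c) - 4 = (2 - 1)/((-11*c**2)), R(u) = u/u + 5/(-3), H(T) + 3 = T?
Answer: -4876/539 ≈ -9.0464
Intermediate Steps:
H(T) = -3 + T
R(u) = -2/3 (R(u) = 1 + 5*(-1/3) = 1 - 5/3 = -2/3)
M(c) = 4 - 1/(11*c**2) (M(c) = 4 + (2 - 1)/((-11*c**2)) = 4 + 1*(-1/(11*c**2)) = 4 - 1/(11*c**2))
j = -134/21 (j = -134*1/21 = -134/21 ≈ -6.3810)
R(9)*M(H(-4)) + j = -2*(4 - 1/(11*(-3 - 4)**2))/3 - 134/21 = -2*(4 - 1/11/(-7)**2)/3 - 134/21 = -2*(4 - 1/11*1/49)/3 - 134/21 = -2*(4 - 1/539)/3 - 134/21 = -2/3*2155/539 - 134/21 = -4310/1617 - 134/21 = -4876/539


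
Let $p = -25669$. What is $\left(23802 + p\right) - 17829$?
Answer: $-19696$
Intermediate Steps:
$\left(23802 + p\right) - 17829 = \left(23802 - 25669\right) - 17829 = -1867 - 17829 = -19696$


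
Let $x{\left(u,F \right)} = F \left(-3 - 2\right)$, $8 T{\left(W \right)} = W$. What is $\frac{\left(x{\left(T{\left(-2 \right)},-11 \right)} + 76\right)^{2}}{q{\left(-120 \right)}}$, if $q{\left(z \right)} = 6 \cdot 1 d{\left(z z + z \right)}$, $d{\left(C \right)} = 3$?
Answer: $\frac{17161}{18} \approx 953.39$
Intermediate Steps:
$T{\left(W \right)} = \frac{W}{8}$
$q{\left(z \right)} = 18$ ($q{\left(z \right)} = 6 \cdot 1 \cdot 3 = 6 \cdot 3 = 18$)
$x{\left(u,F \right)} = - 5 F$ ($x{\left(u,F \right)} = F \left(-5\right) = - 5 F$)
$\frac{\left(x{\left(T{\left(-2 \right)},-11 \right)} + 76\right)^{2}}{q{\left(-120 \right)}} = \frac{\left(\left(-5\right) \left(-11\right) + 76\right)^{2}}{18} = \left(55 + 76\right)^{2} \cdot \frac{1}{18} = 131^{2} \cdot \frac{1}{18} = 17161 \cdot \frac{1}{18} = \frac{17161}{18}$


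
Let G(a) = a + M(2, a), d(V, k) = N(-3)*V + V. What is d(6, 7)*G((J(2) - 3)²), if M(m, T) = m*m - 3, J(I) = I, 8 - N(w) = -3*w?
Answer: 0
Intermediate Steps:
N(w) = 8 + 3*w (N(w) = 8 - (-3)*w = 8 + 3*w)
d(V, k) = 0 (d(V, k) = (8 + 3*(-3))*V + V = (8 - 9)*V + V = -V + V = 0)
M(m, T) = -3 + m² (M(m, T) = m² - 3 = -3 + m²)
G(a) = 1 + a (G(a) = a + (-3 + 2²) = a + (-3 + 4) = a + 1 = 1 + a)
d(6, 7)*G((J(2) - 3)²) = 0*(1 + (2 - 3)²) = 0*(1 + (-1)²) = 0*(1 + 1) = 0*2 = 0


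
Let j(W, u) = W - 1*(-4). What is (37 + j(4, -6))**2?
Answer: 2025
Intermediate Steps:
j(W, u) = 4 + W (j(W, u) = W + 4 = 4 + W)
(37 + j(4, -6))**2 = (37 + (4 + 4))**2 = (37 + 8)**2 = 45**2 = 2025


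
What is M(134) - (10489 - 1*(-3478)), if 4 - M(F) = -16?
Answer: -13947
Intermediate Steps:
M(F) = 20 (M(F) = 4 - 1*(-16) = 4 + 16 = 20)
M(134) - (10489 - 1*(-3478)) = 20 - (10489 - 1*(-3478)) = 20 - (10489 + 3478) = 20 - 1*13967 = 20 - 13967 = -13947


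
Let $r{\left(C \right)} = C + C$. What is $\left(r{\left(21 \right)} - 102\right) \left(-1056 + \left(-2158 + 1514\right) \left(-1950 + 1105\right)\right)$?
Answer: $-32587440$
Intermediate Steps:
$r{\left(C \right)} = 2 C$
$\left(r{\left(21 \right)} - 102\right) \left(-1056 + \left(-2158 + 1514\right) \left(-1950 + 1105\right)\right) = \left(2 \cdot 21 - 102\right) \left(-1056 + \left(-2158 + 1514\right) \left(-1950 + 1105\right)\right) = \left(42 - 102\right) \left(-1056 - -544180\right) = - 60 \left(-1056 + 544180\right) = \left(-60\right) 543124 = -32587440$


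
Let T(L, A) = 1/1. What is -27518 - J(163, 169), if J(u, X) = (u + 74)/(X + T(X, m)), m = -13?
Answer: -4678297/170 ≈ -27519.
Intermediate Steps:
T(L, A) = 1
J(u, X) = (74 + u)/(1 + X) (J(u, X) = (u + 74)/(X + 1) = (74 + u)/(1 + X))
-27518 - J(163, 169) = -27518 - (74 + 163)/(1 + 169) = -27518 - 237/170 = -4678297/170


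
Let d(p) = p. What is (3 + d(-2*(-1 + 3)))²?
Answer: 1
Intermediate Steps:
(3 + d(-2*(-1 + 3)))² = (3 - 2*(-1 + 3))² = (3 - 2*2)² = (3 - 4)² = (-1)² = 1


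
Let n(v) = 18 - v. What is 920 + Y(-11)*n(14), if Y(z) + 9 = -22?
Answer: 796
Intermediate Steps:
Y(z) = -31 (Y(z) = -9 - 22 = -31)
920 + Y(-11)*n(14) = 920 - 31*(18 - 1*14) = 920 - 31*(18 - 14) = 920 - 31*4 = 920 - 124 = 796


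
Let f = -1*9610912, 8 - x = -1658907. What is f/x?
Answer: -9610912/1658915 ≈ -5.7935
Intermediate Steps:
x = 1658915 (x = 8 - 1*(-1658907) = 8 + 1658907 = 1658915)
f = -9610912
f/x = -9610912/1658915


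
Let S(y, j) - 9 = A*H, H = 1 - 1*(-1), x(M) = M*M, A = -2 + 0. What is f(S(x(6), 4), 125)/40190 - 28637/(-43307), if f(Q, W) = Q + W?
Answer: 115655094/174050833 ≈ 0.66449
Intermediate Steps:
A = -2
x(M) = M²
H = 2 (H = 1 + 1 = 2)
S(y, j) = 5 (S(y, j) = 9 - 2*2 = 9 - 4 = 5)
f(S(x(6), 4), 125)/40190 - 28637/(-43307) = (5 + 125)/40190 - 28637/(-43307) = 130*(1/40190) - 28637*(-1/43307) = 13/4019 + 28637/43307 = 115655094/174050833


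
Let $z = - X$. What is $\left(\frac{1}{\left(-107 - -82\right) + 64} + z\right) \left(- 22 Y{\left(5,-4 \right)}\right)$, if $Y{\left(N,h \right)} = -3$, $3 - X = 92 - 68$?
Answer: $\frac{18040}{13} \approx 1387.7$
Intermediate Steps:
$X = -21$ ($X = 3 - \left(92 - 68\right) = 3 - 24 = -21$)
$z = 21$ ($z = \left(-1\right) \left(-21\right) = 21$)
$\left(\frac{1}{\left(-107 - -82\right) + 64} + z\right) \left(- 22 Y{\left(5,-4 \right)}\right) = \left(\frac{1}{\left(-107 - -82\right) + 64} + 21\right) \left(\left(-22\right) \left(-3\right)\right) = \left(\frac{1}{\left(-107 + 82\right) + 64} + 21\right) 66 = \left(\frac{1}{-25 + 64} + 21\right) 66 = \left(\frac{1}{39} + 21\right) 66 = \frac{820}{39} \cdot 66 = \frac{18040}{13}$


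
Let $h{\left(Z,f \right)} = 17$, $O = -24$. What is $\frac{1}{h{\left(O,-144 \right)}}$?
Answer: $\frac{1}{17} \approx 0.058824$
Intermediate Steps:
$\frac{1}{h{\left(O,-144 \right)}} = \frac{1}{17}$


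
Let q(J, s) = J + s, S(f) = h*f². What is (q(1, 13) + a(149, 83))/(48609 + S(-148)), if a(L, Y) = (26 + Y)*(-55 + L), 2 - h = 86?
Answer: -3420/597109 ≈ -0.0057276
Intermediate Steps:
h = -84 (h = 2 - 1*86 = 2 - 86 = -84)
a(L, Y) = (-55 + L)*(26 + Y)
S(f) = -84*f²
(q(1, 13) + a(149, 83))/(48609 + S(-148)) = ((1 + 13) + (-1430 - 55*83 + 26*149 + 149*83))/(48609 - 84*(-148)²) = (14 + (-1430 - 4565 + 3874 + 12367))/(48609 - 84*21904) = (14 + 10246)/(48609 - 1839936) = 10260/(-1791327) = 10260*(-1/1791327) = -3420/597109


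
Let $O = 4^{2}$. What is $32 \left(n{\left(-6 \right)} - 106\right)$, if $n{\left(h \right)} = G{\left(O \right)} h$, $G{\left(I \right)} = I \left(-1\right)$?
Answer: $-320$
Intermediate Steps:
$O = 16$
$G{\left(I \right)} = - I$
$n{\left(h \right)} = - 16 h$ ($n{\left(h \right)} = \left(-1\right) 16 h = - 16 h$)
$32 \left(n{\left(-6 \right)} - 106\right) = 32 \left(\left(-16\right) \left(-6\right) - 106\right) = 32 \left(96 - 106\right) = 32 \left(-10\right) = -320$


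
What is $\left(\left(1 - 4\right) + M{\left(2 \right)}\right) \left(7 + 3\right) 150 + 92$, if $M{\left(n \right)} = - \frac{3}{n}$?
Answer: $-6658$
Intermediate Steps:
$\left(\left(1 - 4\right) + M{\left(2 \right)}\right) \left(7 + 3\right) 150 + 92 = \left(\left(1 - 4\right) - \frac{3}{2}\right) \left(7 + 3\right) 150 + 92 = \left(-3 - \frac{3}{2}\right) 10 \cdot 150 + 92 = \left(- \frac{9}{2}\right) 10 \cdot 150 + 92 = \left(-45\right) 150 + 92 = -6750 + 92 = -6658$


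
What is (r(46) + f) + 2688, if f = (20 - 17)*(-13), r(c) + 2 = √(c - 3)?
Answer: 2647 + √43 ≈ 2653.6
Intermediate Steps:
r(c) = -2 + √(-3 + c) (r(c) = -2 + √(c - 3) = -2 + √(-3 + c))
f = -39 (f = 3*(-13) = -39)
(r(46) + f) + 2688 = ((-2 + √(-3 + 46)) - 39) + 2688 = ((-2 + √43) - 39) + 2688 = (-41 + √43) + 2688 = 2647 + √43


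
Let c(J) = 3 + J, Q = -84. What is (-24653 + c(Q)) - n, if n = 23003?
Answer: -47737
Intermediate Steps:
(-24653 + c(Q)) - n = (-24653 + (3 - 84)) - 1*23003 = (-24653 - 81) - 23003 = -24734 - 23003 = -47737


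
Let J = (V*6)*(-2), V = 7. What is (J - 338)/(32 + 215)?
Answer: -422/247 ≈ -1.7085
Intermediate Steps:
J = -84 (J = (7*6)*(-2) = 42*(-2) = -84)
(J - 338)/(32 + 215) = (-84 - 338)/(32 + 215) = -422/247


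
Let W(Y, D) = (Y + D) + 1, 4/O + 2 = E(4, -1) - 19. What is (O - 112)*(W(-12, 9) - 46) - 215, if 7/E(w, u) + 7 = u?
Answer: 904711/175 ≈ 5169.8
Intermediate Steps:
E(w, u) = 7/(-7 + u)
O = -32/175 (O = 4/(-2 + (7/(-7 - 1) - 19)) = 4/(-2 + (7/(-8) - 19)) = 4/(-2 + (7*(-⅛) - 19)) = 4/(-2 + (-7/8 - 19)) = 4/(-2 - 159/8) = 4/(-175/8) = 4*(-8/175) = -32/175 ≈ -0.18286)
W(Y, D) = 1 + D + Y (W(Y, D) = (D + Y) + 1 = 1 + D + Y)
(O - 112)*(W(-12, 9) - 46) - 215 = (-32/175 - 112)*((1 + 9 - 12) - 46) - 215 = -19632*(-2 - 46)/175 - 215 = -19632/175*(-48) - 215 = 942336/175 - 215 = 904711/175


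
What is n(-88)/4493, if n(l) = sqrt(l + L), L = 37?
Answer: I*sqrt(51)/4493 ≈ 0.0015895*I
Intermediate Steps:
n(l) = sqrt(37 + l) (n(l) = sqrt(l + 37) = sqrt(37 + l))
n(-88)/4493 = sqrt(37 - 88)/4493 = sqrt(-51)*(1/4493) = (I*sqrt(51))*(1/4493) = I*sqrt(51)/4493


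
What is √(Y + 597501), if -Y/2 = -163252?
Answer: √924005 ≈ 961.25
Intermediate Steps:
Y = 326504 (Y = -2*(-163252) = 326504)
√(Y + 597501) = √(326504 + 597501) = √924005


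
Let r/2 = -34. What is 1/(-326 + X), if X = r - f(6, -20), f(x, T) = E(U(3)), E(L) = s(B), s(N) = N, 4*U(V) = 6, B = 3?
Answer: -1/397 ≈ -0.0025189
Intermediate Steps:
U(V) = 3/2 (U(V) = (¼)*6 = 3/2)
E(L) = 3
f(x, T) = 3
r = -68 (r = 2*(-34) = -68)
X = -71 (X = -68 - 1*3 = -68 - 3 = -71)
1/(-326 + X) = 1/(-326 - 71) = 1/(-397) = -1/397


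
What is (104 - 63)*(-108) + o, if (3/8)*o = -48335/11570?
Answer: -15408256/3471 ≈ -4439.1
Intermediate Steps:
o = -38668/3471 (o = 8*(-48335/11570)/3 = 8*(-48335*1/11570)/3 = (8/3)*(-9667/2314) = -38668/3471 ≈ -11.140)
(104 - 63)*(-108) + o = (104 - 63)*(-108) - 38668/3471 = 41*(-108) - 38668/3471 = -4428 - 38668/3471 = -15408256/3471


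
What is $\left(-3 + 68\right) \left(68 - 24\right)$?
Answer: $2860$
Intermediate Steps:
$\left(-3 + 68\right) \left(68 - 24\right) = 65 \left(68 - 24\right) = 65 \cdot 44 = 2860$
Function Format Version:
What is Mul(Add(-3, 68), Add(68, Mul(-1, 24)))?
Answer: 2860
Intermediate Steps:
Mul(Add(-3, 68), Add(68, Mul(-1, 24))) = Mul(65, Add(68, -24)) = Mul(65, 44) = 2860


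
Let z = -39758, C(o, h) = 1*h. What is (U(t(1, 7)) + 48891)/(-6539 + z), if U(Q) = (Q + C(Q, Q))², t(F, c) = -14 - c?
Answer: -50655/46297 ≈ -1.0941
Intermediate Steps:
C(o, h) = h
U(Q) = 4*Q² (U(Q) = (Q + Q)² = (2*Q)² = 4*Q²)
(U(t(1, 7)) + 48891)/(-6539 + z) = (4*(-14 - 1*7)² + 48891)/(-6539 - 39758) = (4*(-14 - 7)² + 48891)/(-46297) = (4*(-21)² + 48891)*(-1/46297) = (4*441 + 48891)*(-1/46297) = (1764 + 48891)*(-1/46297) = 50655*(-1/46297) = -50655/46297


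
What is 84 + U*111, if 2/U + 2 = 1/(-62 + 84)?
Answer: -1272/43 ≈ -29.581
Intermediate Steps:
U = -44/43 (U = 2/(-2 + 1/(-62 + 84)) = 2/(-2 + 1/22) = 2/(-43/22) = 2*(-22/43) = -44/43 ≈ -1.0233)
84 + U*111 = 84 - 44/43*111 = 84 - 4884/43 = -1272/43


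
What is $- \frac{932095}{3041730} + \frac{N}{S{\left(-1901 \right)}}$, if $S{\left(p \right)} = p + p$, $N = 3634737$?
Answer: $- \frac{552971620010}{578232873} \approx -956.31$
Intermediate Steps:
$S{\left(p \right)} = 2 p$
$- \frac{932095}{3041730} + \frac{N}{S{\left(-1901 \right)}} = - \frac{932095}{3041730} + \frac{3634737}{2 \left(-1901\right)} = \left(-932095\right) \frac{1}{3041730} + \frac{3634737}{-3802} = - \frac{186419}{608346} + 3634737 \left(- \frac{1}{3802}\right) = - \frac{186419}{608346} - \frac{3634737}{3802} = - \frac{552971620010}{578232873}$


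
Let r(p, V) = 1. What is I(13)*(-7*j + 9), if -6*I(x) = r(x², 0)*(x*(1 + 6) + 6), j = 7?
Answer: 1940/3 ≈ 646.67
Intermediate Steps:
I(x) = -1 - 7*x/6 (I(x) = -(x*(1 + 6) + 6)/6 = -(x*7 + 6)/6 = -(7*x + 6)/6 = -(6 + 7*x)/6 = -1 - 7*x/6)
I(13)*(-7*j + 9) = (-1 - 7/6*13)*(-7*7 + 9) = (-1 - 91/6)*(-49 + 9) = -97/6*(-40) = 1940/3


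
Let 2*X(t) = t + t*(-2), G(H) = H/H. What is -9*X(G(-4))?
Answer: 9/2 ≈ 4.5000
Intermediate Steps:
G(H) = 1
X(t) = -t/2 (X(t) = (t + t*(-2))/2 = (t - 2*t)/2 = (-t)/2 = -t/2)
-9*X(G(-4)) = -(-9)/2 = -9*(-1/2) = 9/2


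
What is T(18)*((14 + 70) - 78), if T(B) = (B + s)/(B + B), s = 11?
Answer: 29/6 ≈ 4.8333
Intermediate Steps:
T(B) = (11 + B)/(2*B) (T(B) = (B + 11)/(B + B) = (11 + B)/((2*B)) = (11 + B)*(1/(2*B)) = (11 + B)/(2*B))
T(18)*((14 + 70) - 78) = ((1/2)*(11 + 18)/18)*((14 + 70) - 78) = ((1/2)*(1/18)*29)*(84 - 78) = (29/36)*6 = 29/6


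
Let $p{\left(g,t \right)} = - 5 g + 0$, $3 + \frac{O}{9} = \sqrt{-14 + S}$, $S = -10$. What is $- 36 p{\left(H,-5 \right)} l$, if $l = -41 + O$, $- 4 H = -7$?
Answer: $-21420 + 5670 i \sqrt{6} \approx -21420.0 + 13889.0 i$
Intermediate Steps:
$H = \frac{7}{4}$ ($H = \left(- \frac{1}{4}\right) \left(-7\right) = \frac{7}{4} \approx 1.75$)
$O = -27 + 18 i \sqrt{6}$ ($O = -27 + 9 \sqrt{-14 - 10} = -27 + 9 \sqrt{-24} = -27 + 9 \cdot 2 i \sqrt{6} = -27 + 18 i \sqrt{6} \approx -27.0 + 44.091 i$)
$p{\left(g,t \right)} = - 5 g$
$l = -68 + 18 i \sqrt{6}$ ($l = -41 - \left(27 - 18 i \sqrt{6}\right) = -68 + 18 i \sqrt{6} \approx -68.0 + 44.091 i$)
$- 36 p{\left(H,-5 \right)} l = - 36 \left(\left(-5\right) \frac{7}{4}\right) \left(-68 + 18 i \sqrt{6}\right) = \left(-36\right) \left(- \frac{35}{4}\right) \left(-68 + 18 i \sqrt{6}\right) = 315 \left(-68 + 18 i \sqrt{6}\right) = -21420 + 5670 i \sqrt{6}$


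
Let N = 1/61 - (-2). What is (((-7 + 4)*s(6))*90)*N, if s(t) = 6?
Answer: -199260/61 ≈ -3266.6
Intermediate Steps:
N = 123/61 (N = 1/61 - 1*(-2) = 1/61 + 2 = 123/61 ≈ 2.0164)
(((-7 + 4)*s(6))*90)*N = (((-7 + 4)*6)*90)*(123/61) = (-3*6*90)*(123/61) = -18*90*(123/61) = -1620*123/61 = -199260/61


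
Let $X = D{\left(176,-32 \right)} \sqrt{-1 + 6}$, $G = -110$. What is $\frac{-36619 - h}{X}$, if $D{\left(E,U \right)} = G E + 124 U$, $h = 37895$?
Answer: $\frac{12419 \sqrt{5}}{19440} \approx 1.4285$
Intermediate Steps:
$D{\left(E,U \right)} = - 110 E + 124 U$
$X = - 23328 \sqrt{5}$ ($X = \left(\left(-110\right) 176 + 124 \left(-32\right)\right) \sqrt{-1 + 6} = \left(-19360 - 3968\right) \sqrt{5} = - 23328 \sqrt{5} \approx -52163.0$)
$\frac{-36619 - h}{X} = \frac{-36619 - 37895}{\left(-23328\right) \sqrt{5}} = \left(-36619 - 37895\right) \left(- \frac{\sqrt{5}}{116640}\right) = - 74514 \left(- \frac{\sqrt{5}}{116640}\right) = \frac{12419 \sqrt{5}}{19440}$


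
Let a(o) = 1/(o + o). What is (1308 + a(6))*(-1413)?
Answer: -7393287/4 ≈ -1.8483e+6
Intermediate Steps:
a(o) = 1/(2*o)
(1308 + a(6))*(-1413) = (1308 + (½)/6)*(-1413) = (1308 + (½)*(⅙))*(-1413) = (1308 + 1/12)*(-1413) = (15697/12)*(-1413) = -7393287/4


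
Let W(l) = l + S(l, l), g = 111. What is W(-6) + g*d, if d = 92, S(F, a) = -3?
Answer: 10203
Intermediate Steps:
W(l) = -3 + l (W(l) = l - 3 = -3 + l)
W(-6) + g*d = (-3 - 6) + 111*92 = -9 + 10212 = 10203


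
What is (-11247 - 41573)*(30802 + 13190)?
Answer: -2323657440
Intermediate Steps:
(-11247 - 41573)*(30802 + 13190) = -52820*43992 = -2323657440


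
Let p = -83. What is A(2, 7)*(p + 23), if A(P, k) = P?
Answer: -120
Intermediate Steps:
A(2, 7)*(p + 23) = 2*(-83 + 23) = 2*(-60) = -120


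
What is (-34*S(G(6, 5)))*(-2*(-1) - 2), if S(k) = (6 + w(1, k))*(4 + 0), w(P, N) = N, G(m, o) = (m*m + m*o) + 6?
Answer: 0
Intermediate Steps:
G(m, o) = 6 + m**2 + m*o (G(m, o) = (m**2 + m*o) + 6 = 6 + m**2 + m*o)
S(k) = 24 + 4*k (S(k) = (6 + k)*(4 + 0) = (6 + k)*4 = 24 + 4*k)
(-34*S(G(6, 5)))*(-2*(-1) - 2) = (-34*(24 + 4*(6 + 6**2 + 6*5)))*(-2*(-1) - 2) = (-34*(24 + 4*(6 + 36 + 30)))*(2 - 2) = -34*(24 + 4*72)*0 = -34*(24 + 288)*0 = -34*312*0 = -10608*0 = 0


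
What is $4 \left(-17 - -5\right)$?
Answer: $-48$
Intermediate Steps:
$4 \left(-17 - -5\right) = 4 \left(-17 + \left(-3 + 8\right)\right) = 4 \left(-17 + 5\right) = 4 \left(-12\right) = -48$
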